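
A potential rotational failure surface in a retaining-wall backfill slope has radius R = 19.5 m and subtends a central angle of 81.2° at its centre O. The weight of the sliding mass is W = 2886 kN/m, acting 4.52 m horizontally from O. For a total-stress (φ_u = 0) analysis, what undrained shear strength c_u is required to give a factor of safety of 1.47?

FS = c_u·L_a·R / (W·d), so c_u = FS·W·d / (L_a·R).
Arc length L_a = R·θ = 19.5·(81.2°·π/180) = 19.5·1.4172 = 27.64 m
c_u = 1.47·2886·4.52 / (27.64·19.5) = 19175.7 / 538.89 = 35.58 kPa

c_u = 35.6 kPa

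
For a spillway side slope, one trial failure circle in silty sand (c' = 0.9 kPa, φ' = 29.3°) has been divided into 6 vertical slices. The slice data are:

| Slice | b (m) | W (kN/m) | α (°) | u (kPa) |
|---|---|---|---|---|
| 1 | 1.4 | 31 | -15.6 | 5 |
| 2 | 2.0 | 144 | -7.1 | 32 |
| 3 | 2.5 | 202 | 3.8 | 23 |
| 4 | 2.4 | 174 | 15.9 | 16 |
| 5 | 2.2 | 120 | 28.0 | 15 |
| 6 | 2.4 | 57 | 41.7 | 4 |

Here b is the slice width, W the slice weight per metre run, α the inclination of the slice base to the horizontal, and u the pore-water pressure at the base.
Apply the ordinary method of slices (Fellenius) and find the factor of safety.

FS = 2.14

Ordinary method of slices: FS = Σ[c'·Δl_i + (W_i cosα_i − u_i·Δl_i)·tanφ'] / Σ W_i sinα_i, with Δl_i = b_i / cosα_i.
Slice 1: Δl = 1.4/cos(-15.6°) = 1.454 m; N'_1 = 31·cos(-15.6°) − 5·1.454 = 22.6; c'Δl = 1.31; W sinα = -8.3
Slice 2: Δl = 2.0/cos(-7.1°) = 2.015 m; N'_2 = 144·cos(-7.1°) − 32·2.015 = 78.4; c'Δl = 1.81; W sinα = -17.8
Slice 3: Δl = 2.5/cos3.8° = 2.506 m; N'_3 = 202·cos3.8° − 23·2.506 = 143.9; c'Δl = 2.25; W sinα = 13.4
Slice 4: Δl = 2.4/cos15.9° = 2.495 m; N'_4 = 174·cos15.9° − 16·2.495 = 127.4; c'Δl = 2.25; W sinα = 47.7
Slice 5: Δl = 2.2/cos28.0° = 2.492 m; N'_5 = 120·cos28.0° − 15·2.492 = 68.6; c'Δl = 2.24; W sinα = 56.3
Slice 6: Δl = 2.4/cos41.7° = 3.214 m; N'_6 = 57·cos41.7° − 4·3.214 = 29.7; c'Δl = 2.89; W sinα = 37.9
Σc'Δl = 12.8 kN/m; ΣN' = 470.6 kN/m; ΣW sinα = 129.2 kN/m
Resisting = 12.8 + 470.6·tan29.3° = 12.8 + 264.1 = 276.9 kN/m
FS = 276.9 / 129.2 = 2.143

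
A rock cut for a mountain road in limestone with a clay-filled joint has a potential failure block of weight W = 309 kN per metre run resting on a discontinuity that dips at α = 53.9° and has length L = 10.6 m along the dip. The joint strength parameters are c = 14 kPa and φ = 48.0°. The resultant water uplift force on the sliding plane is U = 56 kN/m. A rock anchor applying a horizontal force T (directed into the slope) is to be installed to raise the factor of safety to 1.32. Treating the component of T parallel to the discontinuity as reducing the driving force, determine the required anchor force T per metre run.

Resolving forces along and normal to the sliding plane, with the horizontal anchor force T adding T·sinα to the effective normal force and T·cosα acting up the plane against the driving force:
FS = [cL + (W cosα − U + T sinα) tanφ] / [W sinα − T cosα]
Without the anchor: N' = 126.1 kN/m, driving T_d = 249.7 kN/m, resisting R = 14·10.6 + 126.1·tan48.0° = 288.4 kN/m, FS = 1.16.
Setting FS = 1.32 and solving for T:
1.32·(249.7 − T cos53.9°) = 288.4 + T sin53.9°·tan48.0°
T·(sin53.9°·tan48.0° + 1.32·cos53.9°) = 1.32·249.7 − 288.4
T·(0.8080·1.1106 + 1.32·0.5892) = 329.6 − 288.4 = 41.2
T·1.6751 = 41.2
T = 24.6 kN/m

T = 25 kN/m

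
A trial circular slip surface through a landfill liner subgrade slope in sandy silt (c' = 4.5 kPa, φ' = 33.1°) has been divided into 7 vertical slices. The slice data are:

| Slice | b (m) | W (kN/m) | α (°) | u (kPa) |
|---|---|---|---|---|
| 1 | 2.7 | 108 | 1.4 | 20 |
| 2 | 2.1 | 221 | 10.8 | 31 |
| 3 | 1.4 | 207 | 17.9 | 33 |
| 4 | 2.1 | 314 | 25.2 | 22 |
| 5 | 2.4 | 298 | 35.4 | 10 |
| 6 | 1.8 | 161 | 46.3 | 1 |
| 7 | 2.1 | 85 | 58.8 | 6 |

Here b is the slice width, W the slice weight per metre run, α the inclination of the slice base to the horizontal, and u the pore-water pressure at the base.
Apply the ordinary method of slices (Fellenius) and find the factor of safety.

Ordinary method of slices: FS = Σ[c'·Δl_i + (W_i cosα_i − u_i·Δl_i)·tanφ'] / Σ W_i sinα_i, with Δl_i = b_i / cosα_i.
Slice 1: Δl = 2.7/cos1.4° = 2.701 m; N'_1 = 108·cos1.4° − 20·2.701 = 54.0; c'Δl = 12.15; W sinα = 2.6
Slice 2: Δl = 2.1/cos10.8° = 2.138 m; N'_2 = 221·cos10.8° − 31·2.138 = 150.8; c'Δl = 9.62; W sinα = 41.4
Slice 3: Δl = 1.4/cos17.9° = 1.471 m; N'_3 = 207·cos17.9° − 33·1.471 = 148.4; c'Δl = 6.62; W sinα = 63.6
Slice 4: Δl = 2.1/cos25.2° = 2.321 m; N'_4 = 314·cos25.2° − 22·2.321 = 233.1; c'Δl = 10.44; W sinα = 133.7
Slice 5: Δl = 2.4/cos35.4° = 2.944 m; N'_5 = 298·cos35.4° − 10·2.944 = 213.5; c'Δl = 13.25; W sinα = 172.6
Slice 6: Δl = 1.8/cos46.3° = 2.605 m; N'_6 = 161·cos46.3° − 1·2.605 = 108.6; c'Δl = 11.72; W sinα = 116.4
Slice 7: Δl = 2.1/cos58.8° = 4.054 m; N'_7 = 85·cos58.8° − 6·4.054 = 19.7; c'Δl = 18.24; W sinα = 72.7
Σc'Δl = 82.1 kN/m; ΣN' = 928.1 kN/m; ΣW sinα = 603.1 kN/m
Resisting = 82.1 + 928.1·tan33.1° = 82.1 + 605.0 = 687.0 kN/m
FS = 687.0 / 603.1 = 1.139

FS = 1.14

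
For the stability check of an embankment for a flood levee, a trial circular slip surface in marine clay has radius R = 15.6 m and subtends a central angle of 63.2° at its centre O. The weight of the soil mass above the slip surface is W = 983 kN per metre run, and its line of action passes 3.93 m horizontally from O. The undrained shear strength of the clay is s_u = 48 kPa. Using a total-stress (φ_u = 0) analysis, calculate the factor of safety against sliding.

Taking moments about the centre O, the resisting moment is provided by the undrained shear strength acting along the arc:
Arc length L_a = R·θ = 15.6·(63.2°·π/180) = 15.6·1.1030 = 17.21 m
M_R = s_u·L_a·R = 48·17.21·15.6 = 12885.0 kN·m/m
M_D = W·d = 983·3.93 = 3863.2 kN·m/m
FS = M_R / M_D = 12885.0 / 3863.2 = 3.335

FS = 3.34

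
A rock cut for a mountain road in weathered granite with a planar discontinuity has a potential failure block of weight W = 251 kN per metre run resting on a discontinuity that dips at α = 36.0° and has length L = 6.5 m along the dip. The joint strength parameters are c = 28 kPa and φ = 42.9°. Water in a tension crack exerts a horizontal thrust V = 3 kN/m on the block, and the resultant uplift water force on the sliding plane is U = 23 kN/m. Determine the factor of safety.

FS = 2.32

Resolving the block weight along and normal to the plane and applying the Mohr–Coulomb strength on the joint:
N' = W cosα − U − V sinα = 251·cos36.0° − 23 − 3·sin36.0° = 178.3 kN/m
Driving force T = W sinα + V cosα = 251·sin36.0° + 3·cos36.0° = 150.0 kN/m
Resisting force R = c·L + N'·tanφ = 28·6.5 + 178.3·tan42.9° = 182.0 + 165.7 = 347.7 kN/m
FS = R / T = 347.7 / 150.0 = 2.319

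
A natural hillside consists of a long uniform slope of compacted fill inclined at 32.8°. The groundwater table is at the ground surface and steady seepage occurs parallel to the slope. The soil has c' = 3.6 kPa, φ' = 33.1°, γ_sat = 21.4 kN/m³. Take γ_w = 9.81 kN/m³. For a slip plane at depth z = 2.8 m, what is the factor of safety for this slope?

FS = 0.68

With seepage parallel to the slope and the water table at the surface, the effective normal stress on the slip plane uses the buoyant unit weight γ' = γ_sat − γ_w while the driving shear stress uses γ_sat:
FS = [c' + γ' z cos²β tanφ'] / [γ_sat z sinβ cosβ]
γ' = 21.4 − 9.81 = 11.59 kN/m³
Numerator = 3.6 + 11.59·2.8·cos²32.8°·tan33.1° = 3.6 + 11.59·2.8·0.7066·0.6519 = 18.547 kPa
Denominator = 21.4·2.8·sin32.8°·cos32.8° = 21.4·2.8·0.5417·0.8406 = 27.284 kPa
FS = 18.547 / 27.284 = 0.680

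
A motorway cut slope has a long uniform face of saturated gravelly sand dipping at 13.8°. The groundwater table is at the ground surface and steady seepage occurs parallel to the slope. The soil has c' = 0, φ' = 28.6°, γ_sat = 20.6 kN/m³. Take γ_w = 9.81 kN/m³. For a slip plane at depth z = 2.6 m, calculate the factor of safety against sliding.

With seepage parallel to the slope and the water table at the surface, the effective normal stress on the slip plane uses the buoyant unit weight γ' = γ_sat − γ_w while the driving shear stress uses γ_sat:
FS = [c' + γ' z cos²β tanφ'] / [γ_sat z sinβ cosβ]
(For c' = 0 this reduces to FS = (γ'/γ_sat)·tanφ'/tanβ.)
γ' = 20.6 − 9.81 = 10.79 kN/m³
Numerator = 0.0 + 10.79·2.6·cos²13.8°·tan28.6° = 0.0 + 10.79·2.6·0.9431·0.5452 = 14.425 kPa
Denominator = 20.6·2.6·sin13.8°·cos13.8° = 20.6·2.6·0.2385·0.9711 = 12.407 kPa
FS = 14.425 / 12.407 = 1.163

FS = 1.16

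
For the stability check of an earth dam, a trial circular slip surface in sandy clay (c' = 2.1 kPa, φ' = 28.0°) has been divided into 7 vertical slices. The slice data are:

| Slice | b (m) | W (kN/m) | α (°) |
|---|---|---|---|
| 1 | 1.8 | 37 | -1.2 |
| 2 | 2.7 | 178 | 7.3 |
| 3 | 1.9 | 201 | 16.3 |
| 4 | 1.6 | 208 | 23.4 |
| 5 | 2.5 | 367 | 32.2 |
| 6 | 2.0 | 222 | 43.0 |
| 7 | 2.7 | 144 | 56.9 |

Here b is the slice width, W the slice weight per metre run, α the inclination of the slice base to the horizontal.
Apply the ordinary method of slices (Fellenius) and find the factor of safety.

FS = 1.04

Ordinary method of slices: FS = Σ[c'·Δl_i + (W_i cosα_i)·tanφ'] / Σ W_i sinα_i, with Δl_i = b_i / cosα_i.
Slice 1: Δl = 1.8/cos(-1.2°) = 1.800 m; N'_1 = 37·cos(-1.2°) = 37.0; c'Δl = 3.78; W sinα = -0.8
Slice 2: Δl = 2.7/cos7.3° = 2.722 m; N'_2 = 178·cos7.3° = 176.6; c'Δl = 5.72; W sinα = 22.6
Slice 3: Δl = 1.9/cos16.3° = 1.980 m; N'_3 = 201·cos16.3° = 192.9; c'Δl = 4.16; W sinα = 56.4
Slice 4: Δl = 1.6/cos23.4° = 1.743 m; N'_4 = 208·cos23.4° = 190.9; c'Δl = 3.66; W sinα = 82.6
Slice 5: Δl = 2.5/cos32.2° = 2.954 m; N'_5 = 367·cos32.2° = 310.6; c'Δl = 6.20; W sinα = 195.6
Slice 6: Δl = 2.0/cos43.0° = 2.735 m; N'_6 = 222·cos43.0° = 162.4; c'Δl = 5.74; W sinα = 151.4
Slice 7: Δl = 2.7/cos56.9° = 4.944 m; N'_7 = 144·cos56.9° = 78.6; c'Δl = 10.38; W sinα = 120.6
Σc'Δl = 39.6 kN/m; ΣN' = 1148.9 kN/m; ΣW sinα = 628.5 kN/m
Resisting = 39.6 + 1148.9·tan28.0° = 39.6 + 610.9 = 650.5 kN/m
FS = 650.5 / 628.5 = 1.035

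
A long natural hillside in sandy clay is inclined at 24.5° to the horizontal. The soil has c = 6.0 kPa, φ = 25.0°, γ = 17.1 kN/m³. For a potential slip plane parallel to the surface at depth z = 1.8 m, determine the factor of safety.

For an infinite slope with a slip plane parallel to the surface (no pore pressure): FS = [c + γz cos²β tanφ] / [γz sinβ cosβ].
γz = 17.1·1.8 = 30.78 kN/m²
Numerator = 6.0 + 30.78·cos²24.5°·tan25.0° = 6.0 + 30.78·0.8280·0.4663 = 17.885 kPa
Denominator = 30.78·sin24.5°·cos24.5° = 30.78·0.4147·0.9100 = 11.615 kPa
FS = 17.885 / 11.615 = 1.540

FS = 1.54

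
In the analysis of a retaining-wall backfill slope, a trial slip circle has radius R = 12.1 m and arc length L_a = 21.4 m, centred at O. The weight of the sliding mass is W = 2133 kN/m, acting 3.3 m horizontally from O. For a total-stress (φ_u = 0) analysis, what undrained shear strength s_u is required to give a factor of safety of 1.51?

FS = s_u·L_a·R / (W·d), so s_u = FS·W·d / (L_a·R).
s_u = 1.51·2133·3.3 / (21.40·12.1) = 10628.7 / 258.94 = 41.05 kPa

s_u = 41.0 kPa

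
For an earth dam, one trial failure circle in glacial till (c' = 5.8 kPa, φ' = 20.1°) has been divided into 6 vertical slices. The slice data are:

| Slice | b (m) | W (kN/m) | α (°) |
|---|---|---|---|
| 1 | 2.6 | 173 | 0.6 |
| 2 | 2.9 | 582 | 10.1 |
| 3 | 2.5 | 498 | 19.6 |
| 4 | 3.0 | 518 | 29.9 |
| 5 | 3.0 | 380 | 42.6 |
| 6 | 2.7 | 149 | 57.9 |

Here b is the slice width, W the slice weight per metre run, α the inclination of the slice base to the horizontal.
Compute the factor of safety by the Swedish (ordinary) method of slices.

FS = 0.94

Ordinary method of slices: FS = Σ[c'·Δl_i + (W_i cosα_i)·tanφ'] / Σ W_i sinα_i, with Δl_i = b_i / cosα_i.
Slice 1: Δl = 2.6/cos0.6° = 2.600 m; N'_1 = 173·cos0.6° = 173.0; c'Δl = 15.08; W sinα = 1.8
Slice 2: Δl = 2.9/cos10.1° = 2.946 m; N'_2 = 582·cos10.1° = 573.0; c'Δl = 17.08; W sinα = 102.1
Slice 3: Δl = 2.5/cos19.6° = 2.654 m; N'_3 = 498·cos19.6° = 469.1; c'Δl = 15.39; W sinα = 167.1
Slice 4: Δl = 3.0/cos29.9° = 3.461 m; N'_4 = 518·cos29.9° = 449.1; c'Δl = 20.07; W sinα = 258.2
Slice 5: Δl = 3.0/cos42.6° = 4.076 m; N'_5 = 380·cos42.6° = 279.7; c'Δl = 23.64; W sinα = 257.2
Slice 6: Δl = 2.7/cos57.9° = 5.081 m; N'_6 = 149·cos57.9° = 79.2; c'Δl = 29.47; W sinα = 126.2
Σc'Δl = 120.7 kN/m; ΣN' = 2023.1 kN/m; ΣW sinα = 912.6 kN/m
Resisting = 120.7 + 2023.1·tan20.1° = 120.7 + 740.3 = 861.1 kN/m
FS = 861.1 / 912.6 = 0.944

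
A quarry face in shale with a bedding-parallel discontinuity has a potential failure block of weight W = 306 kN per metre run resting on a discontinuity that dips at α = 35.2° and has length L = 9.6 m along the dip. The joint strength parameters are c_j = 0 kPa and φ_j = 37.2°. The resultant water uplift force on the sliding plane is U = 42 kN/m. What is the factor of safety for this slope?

Resolving the block weight along and normal to the plane and applying the Mohr–Coulomb strength on the joint:
N' = W cosα − U = 306·cos35.2° − 42 = 208.0 kN/m
Driving force T = W sinα = 306·sin35.2° = 176.4 kN/m
Resisting force R = c_j·L + N'·tanφ_j = 0·9.6 + 208.0·tan37.2° = 0.0 + 157.9 = 157.9 kN/m
FS = R / T = 157.9 / 176.4 = 0.895

FS = 0.90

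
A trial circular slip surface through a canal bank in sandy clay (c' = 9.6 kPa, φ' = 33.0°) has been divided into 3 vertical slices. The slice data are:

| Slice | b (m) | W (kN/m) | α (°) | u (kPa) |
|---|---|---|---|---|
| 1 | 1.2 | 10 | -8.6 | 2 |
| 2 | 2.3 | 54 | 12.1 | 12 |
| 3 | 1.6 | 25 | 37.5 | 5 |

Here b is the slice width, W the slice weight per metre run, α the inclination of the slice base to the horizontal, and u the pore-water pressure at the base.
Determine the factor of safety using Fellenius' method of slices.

FS = 3.22

Ordinary method of slices: FS = Σ[c'·Δl_i + (W_i cosα_i − u_i·Δl_i)·tanφ'] / Σ W_i sinα_i, with Δl_i = b_i / cosα_i.
Slice 1: Δl = 1.2/cos(-8.6°) = 1.214 m; N'_1 = 10·cos(-8.6°) − 2·1.214 = 7.5; c'Δl = 11.65; W sinα = -1.5
Slice 2: Δl = 2.3/cos12.1° = 2.352 m; N'_2 = 54·cos12.1° − 12·2.352 = 24.6; c'Δl = 22.58; W sinα = 11.3
Slice 3: Δl = 1.6/cos37.5° = 2.017 m; N'_3 = 25·cos37.5° − 5·2.017 = 9.8; c'Δl = 19.36; W sinα = 15.2
Σc'Δl = 53.6 kN/m; ΣN' = 41.8 kN/m; ΣW sinα = 25.0 kN/m
Resisting = 53.6 + 41.8·tan33.0° = 53.6 + 27.1 = 80.7 kN/m
FS = 80.7 / 25.0 = 3.224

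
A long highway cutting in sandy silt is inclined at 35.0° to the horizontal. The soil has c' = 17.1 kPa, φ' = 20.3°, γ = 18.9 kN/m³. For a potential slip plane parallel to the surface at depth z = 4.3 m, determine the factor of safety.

For an infinite slope with a slip plane parallel to the surface (no pore pressure): FS = [c' + γz cos²β tanφ'] / [γz sinβ cosβ].
γz = 18.9·4.3 = 81.27 kN/m²
Numerator = 17.1 + 81.27·cos²35.0°·tan20.3° = 17.1 + 81.27·0.6710·0.3699 = 37.272 kPa
Denominator = 81.27·sin35.0°·cos35.0° = 81.27·0.5736·0.8192 = 38.184 kPa
FS = 37.272 / 38.184 = 0.976

FS = 0.98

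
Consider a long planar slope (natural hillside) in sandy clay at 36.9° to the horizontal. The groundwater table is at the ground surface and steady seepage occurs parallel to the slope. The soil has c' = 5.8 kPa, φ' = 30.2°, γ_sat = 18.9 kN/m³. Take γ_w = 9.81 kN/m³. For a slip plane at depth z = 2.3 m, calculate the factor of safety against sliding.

With seepage parallel to the slope and the water table at the surface, the effective normal stress on the slip plane uses the buoyant unit weight γ' = γ_sat − γ_w while the driving shear stress uses γ_sat:
FS = [c' + γ' z cos²β tanφ'] / [γ_sat z sinβ cosβ]
γ' = 18.9 − 9.81 = 9.09 kN/m³
Numerator = 5.8 + 9.09·2.3·cos²36.9°·tan30.2° = 5.8 + 9.09·2.3·0.6395·0.5820 = 13.581 kPa
Denominator = 18.9·2.3·sin36.9°·cos36.9° = 18.9·2.3·0.6004·0.7997 = 20.872 kPa
FS = 13.581 / 20.872 = 0.651

FS = 0.65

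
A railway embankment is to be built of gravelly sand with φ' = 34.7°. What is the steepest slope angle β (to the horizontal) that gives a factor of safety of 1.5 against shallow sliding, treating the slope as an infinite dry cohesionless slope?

For an infinite dry cohesionless slope FS = tanφ'/tanβ, so tanβ = tanφ' / FS.
tanβ = tan34.7° / 1.5 = 0.6924 / 1.5 = 0.4616
β = arctan(0.4616) = 24.78°

β = 24.8°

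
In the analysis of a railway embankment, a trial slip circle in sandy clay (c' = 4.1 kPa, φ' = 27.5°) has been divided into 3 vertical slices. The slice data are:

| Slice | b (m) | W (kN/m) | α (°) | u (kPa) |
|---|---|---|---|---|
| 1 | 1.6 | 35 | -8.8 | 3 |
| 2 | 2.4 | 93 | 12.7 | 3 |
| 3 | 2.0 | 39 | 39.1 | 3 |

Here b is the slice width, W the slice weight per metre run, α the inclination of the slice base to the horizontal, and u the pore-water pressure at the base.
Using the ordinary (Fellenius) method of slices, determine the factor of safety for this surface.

FS = 2.47

Ordinary method of slices: FS = Σ[c'·Δl_i + (W_i cosα_i − u_i·Δl_i)·tanφ'] / Σ W_i sinα_i, with Δl_i = b_i / cosα_i.
Slice 1: Δl = 1.6/cos(-8.8°) = 1.619 m; N'_1 = 35·cos(-8.8°) − 3·1.619 = 29.7; c'Δl = 6.64; W sinα = -5.4
Slice 2: Δl = 2.4/cos12.7° = 2.460 m; N'_2 = 93·cos12.7° − 3·2.460 = 83.3; c'Δl = 10.09; W sinα = 20.4
Slice 3: Δl = 2.0/cos39.1° = 2.577 m; N'_3 = 39·cos39.1° − 3·2.577 = 22.5; c'Δl = 10.57; W sinα = 24.6
Σc'Δl = 27.3 kN/m; ΣN' = 135.6 kN/m; ΣW sinα = 39.7 kN/m
Resisting = 27.3 + 135.6·tan27.5° = 27.3 + 70.6 = 97.9 kN/m
FS = 97.9 / 39.7 = 2.466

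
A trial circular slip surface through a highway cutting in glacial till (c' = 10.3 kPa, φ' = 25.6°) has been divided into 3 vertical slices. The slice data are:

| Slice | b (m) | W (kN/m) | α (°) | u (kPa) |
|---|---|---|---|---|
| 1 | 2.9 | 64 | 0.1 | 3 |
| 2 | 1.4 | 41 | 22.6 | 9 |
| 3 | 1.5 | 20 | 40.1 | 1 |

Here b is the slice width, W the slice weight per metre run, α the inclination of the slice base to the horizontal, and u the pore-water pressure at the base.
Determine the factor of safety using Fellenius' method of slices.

FS = 3.83

Ordinary method of slices: FS = Σ[c'·Δl_i + (W_i cosα_i − u_i·Δl_i)·tanφ'] / Σ W_i sinα_i, with Δl_i = b_i / cosα_i.
Slice 1: Δl = 2.9/cos0.1° = 2.900 m; N'_1 = 64·cos0.1° − 3·2.900 = 55.3; c'Δl = 29.87; W sinα = 0.1
Slice 2: Δl = 1.4/cos22.6° = 1.516 m; N'_2 = 41·cos22.6° − 9·1.516 = 24.2; c'Δl = 15.62; W sinα = 15.8
Slice 3: Δl = 1.5/cos40.1° = 1.961 m; N'_3 = 20·cos40.1° − 1·1.961 = 13.3; c'Δl = 20.20; W sinα = 12.9
Σc'Δl = 65.7 kN/m; ΣN' = 92.8 kN/m; ΣW sinα = 28.8 kN/m
Resisting = 65.7 + 92.8·tan25.6° = 65.7 + 44.5 = 110.2 kN/m
FS = 110.2 / 28.8 = 3.832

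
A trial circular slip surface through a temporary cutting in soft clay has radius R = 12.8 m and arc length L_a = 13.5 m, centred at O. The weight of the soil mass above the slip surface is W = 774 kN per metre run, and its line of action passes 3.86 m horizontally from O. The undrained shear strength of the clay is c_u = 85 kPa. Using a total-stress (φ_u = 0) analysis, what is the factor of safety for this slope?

Taking moments about the centre O, the resisting moment is provided by the undrained shear strength acting along the arc:
M_R = c_u·L_a·R = 85·13.50·12.8 = 14688.0 kN·m/m
M_D = W·d = 774·3.86 = 2987.6 kN·m/m
FS = M_R / M_D = 14688.0 / 2987.6 = 4.916

FS = 4.92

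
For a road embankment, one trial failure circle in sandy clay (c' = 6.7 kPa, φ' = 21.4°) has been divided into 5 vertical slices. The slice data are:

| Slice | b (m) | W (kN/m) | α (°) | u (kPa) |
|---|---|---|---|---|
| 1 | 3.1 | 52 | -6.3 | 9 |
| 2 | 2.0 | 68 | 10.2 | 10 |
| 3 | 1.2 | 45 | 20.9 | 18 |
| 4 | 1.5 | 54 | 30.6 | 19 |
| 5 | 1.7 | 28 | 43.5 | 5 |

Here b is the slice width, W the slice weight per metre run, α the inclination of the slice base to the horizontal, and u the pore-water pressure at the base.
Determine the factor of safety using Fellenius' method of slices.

FS = 1.65

Ordinary method of slices: FS = Σ[c'·Δl_i + (W_i cosα_i − u_i·Δl_i)·tanφ'] / Σ W_i sinα_i, with Δl_i = b_i / cosα_i.
Slice 1: Δl = 3.1/cos(-6.3°) = 3.119 m; N'_1 = 52·cos(-6.3°) − 9·3.119 = 23.6; c'Δl = 20.90; W sinα = -5.7
Slice 2: Δl = 2.0/cos10.2° = 2.032 m; N'_2 = 68·cos10.2° − 10·2.032 = 46.6; c'Δl = 13.62; W sinα = 12.0
Slice 3: Δl = 1.2/cos20.9° = 1.285 m; N'_3 = 45·cos20.9° − 18·1.285 = 18.9; c'Δl = 8.61; W sinα = 16.1
Slice 4: Δl = 1.5/cos30.6° = 1.743 m; N'_4 = 54·cos30.6° − 19·1.743 = 13.4; c'Δl = 11.68; W sinα = 27.5
Slice 5: Δl = 1.7/cos43.5° = 2.344 m; N'_5 = 28·cos43.5° − 5·2.344 = 8.6; c'Δl = 15.70; W sinα = 19.3
Σc'Δl = 70.5 kN/m; ΣN' = 111.1 kN/m; ΣW sinα = 69.2 kN/m
Resisting = 70.5 + 111.1·tan21.4° = 70.5 + 43.5 = 114.0 kN/m
FS = 114.0 / 69.2 = 1.649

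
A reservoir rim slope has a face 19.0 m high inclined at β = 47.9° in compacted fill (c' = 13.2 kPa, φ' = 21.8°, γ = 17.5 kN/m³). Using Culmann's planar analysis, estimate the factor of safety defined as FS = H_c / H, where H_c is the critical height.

FS = 1.07

H_c = (4c'/γ) · sinβ cosφ' / [1 − cos(β − φ')]
    = (4·13.2/17.5) · sin47.9°·cos21.8° / [1 − cos26.1°]
    = 3.017 · 0.6889 / 0.1020 = 20.38 m
FS = H_c / H = 20.38 / 19.0 = 1.073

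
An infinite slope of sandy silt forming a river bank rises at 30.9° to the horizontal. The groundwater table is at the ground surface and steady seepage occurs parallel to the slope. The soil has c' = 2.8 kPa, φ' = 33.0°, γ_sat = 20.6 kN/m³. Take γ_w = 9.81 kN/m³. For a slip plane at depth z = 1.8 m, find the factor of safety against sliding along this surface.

With seepage parallel to the slope and the water table at the surface, the effective normal stress on the slip plane uses the buoyant unit weight γ' = γ_sat − γ_w while the driving shear stress uses γ_sat:
FS = [c' + γ' z cos²β tanφ'] / [γ_sat z sinβ cosβ]
γ' = 20.6 − 9.81 = 10.79 kN/m³
Numerator = 2.8 + 10.79·1.8·cos²30.9°·tan33.0° = 2.8 + 10.79·1.8·0.7363·0.6494 = 12.086 kPa
Denominator = 20.6·1.8·sin30.9°·cos30.9° = 20.6·1.8·0.5135·0.8581 = 16.339 kPa
FS = 12.086 / 16.339 = 0.740

FS = 0.74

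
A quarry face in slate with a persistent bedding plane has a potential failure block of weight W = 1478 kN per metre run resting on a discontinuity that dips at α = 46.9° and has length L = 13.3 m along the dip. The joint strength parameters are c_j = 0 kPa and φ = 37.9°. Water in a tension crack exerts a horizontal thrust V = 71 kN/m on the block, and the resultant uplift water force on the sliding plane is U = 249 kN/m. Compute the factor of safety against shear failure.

FS = 0.49

Resolving the block weight along and normal to the plane and applying the Mohr–Coulomb strength on the joint:
N' = W cosα − U − V sinα = 1478·cos46.9° − 249 − 71·sin46.9° = 709.0 kN/m
Driving force T = W sinα + V cosα = 1478·sin46.9° + 71·cos46.9° = 1127.7 kN/m
Resisting force R = c_j·L + N'·tanφ = 0·13.3 + 709.0·tan37.9° = 0.0 + 552.0 = 552.0 kN/m
FS = R / T = 552.0 / 1127.7 = 0.489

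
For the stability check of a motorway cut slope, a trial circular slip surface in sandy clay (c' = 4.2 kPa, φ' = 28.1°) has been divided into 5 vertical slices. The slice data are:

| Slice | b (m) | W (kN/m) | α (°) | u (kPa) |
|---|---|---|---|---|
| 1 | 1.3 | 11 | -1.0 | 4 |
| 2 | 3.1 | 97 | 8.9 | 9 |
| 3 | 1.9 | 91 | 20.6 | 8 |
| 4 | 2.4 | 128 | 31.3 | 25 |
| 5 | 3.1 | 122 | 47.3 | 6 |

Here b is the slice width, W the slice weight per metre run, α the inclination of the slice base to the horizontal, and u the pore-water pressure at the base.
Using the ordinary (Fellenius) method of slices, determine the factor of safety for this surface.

Ordinary method of slices: FS = Σ[c'·Δl_i + (W_i cosα_i − u_i·Δl_i)·tanφ'] / Σ W_i sinα_i, with Δl_i = b_i / cosα_i.
Slice 1: Δl = 1.3/cos(-1.0°) = 1.300 m; N'_1 = 11·cos(-1.0°) − 4·1.300 = 5.8; c'Δl = 5.46; W sinα = -0.2
Slice 2: Δl = 3.1/cos8.9° = 3.138 m; N'_2 = 97·cos8.9° − 9·3.138 = 67.6; c'Δl = 13.18; W sinα = 15.0
Slice 3: Δl = 1.9/cos20.6° = 2.030 m; N'_3 = 91·cos20.6° − 8·2.030 = 68.9; c'Δl = 8.53; W sinα = 32.0
Slice 4: Δl = 2.4/cos31.3° = 2.809 m; N'_4 = 128·cos31.3° − 25·2.809 = 39.2; c'Δl = 11.80; W sinα = 66.5
Slice 5: Δl = 3.1/cos47.3° = 4.571 m; N'_5 = 122·cos47.3° − 6·4.571 = 55.3; c'Δl = 19.20; W sinα = 89.7
Σc'Δl = 58.2 kN/m; ΣN' = 236.8 kN/m; ΣW sinα = 203.0 kN/m
Resisting = 58.2 + 236.8·tan28.1° = 58.2 + 126.4 = 184.6 kN/m
FS = 184.6 / 203.0 = 0.909

FS = 0.91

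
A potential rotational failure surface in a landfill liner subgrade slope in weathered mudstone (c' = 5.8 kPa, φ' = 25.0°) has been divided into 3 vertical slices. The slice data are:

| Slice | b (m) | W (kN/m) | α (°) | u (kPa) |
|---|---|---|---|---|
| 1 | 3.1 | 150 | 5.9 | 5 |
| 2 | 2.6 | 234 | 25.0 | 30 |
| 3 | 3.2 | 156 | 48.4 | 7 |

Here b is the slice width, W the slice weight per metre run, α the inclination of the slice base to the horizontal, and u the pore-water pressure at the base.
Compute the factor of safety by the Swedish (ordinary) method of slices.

Ordinary method of slices: FS = Σ[c'·Δl_i + (W_i cosα_i − u_i·Δl_i)·tanφ'] / Σ W_i sinα_i, with Δl_i = b_i / cosα_i.
Slice 1: Δl = 3.1/cos5.9° = 3.117 m; N'_1 = 150·cos5.9° − 5·3.117 = 133.6; c'Δl = 18.08; W sinα = 15.4
Slice 2: Δl = 2.6/cos25.0° = 2.869 m; N'_2 = 234·cos25.0° − 30·2.869 = 126.0; c'Δl = 16.64; W sinα = 98.9
Slice 3: Δl = 3.2/cos48.4° = 4.820 m; N'_3 = 156·cos48.4° − 7·4.820 = 69.8; c'Δl = 27.95; W sinα = 116.7
Σc'Δl = 62.7 kN/m; ΣN' = 329.5 kN/m; ΣW sinα = 231.0 kN/m
Resisting = 62.7 + 329.5·tan25.0° = 62.7 + 153.6 = 216.3 kN/m
FS = 216.3 / 231.0 = 0.937

FS = 0.94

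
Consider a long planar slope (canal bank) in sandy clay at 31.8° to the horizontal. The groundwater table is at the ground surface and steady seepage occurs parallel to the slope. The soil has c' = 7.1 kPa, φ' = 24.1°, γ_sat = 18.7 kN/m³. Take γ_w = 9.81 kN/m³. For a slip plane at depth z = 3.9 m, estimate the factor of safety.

With seepage parallel to the slope and the water table at the surface, the effective normal stress on the slip plane uses the buoyant unit weight γ' = γ_sat − γ_w while the driving shear stress uses γ_sat:
FS = [c' + γ' z cos²β tanφ'] / [γ_sat z sinβ cosβ]
γ' = 18.7 − 9.81 = 8.89 kN/m³
Numerator = 7.1 + 8.89·3.9·cos²31.8°·tan24.1° = 7.1 + 8.89·3.9·0.7223·0.4473 = 18.302 kPa
Denominator = 18.7·3.9·sin31.8°·cos31.8° = 18.7·3.9·0.5270·0.8499 = 32.662 kPa
FS = 18.302 / 32.662 = 0.560

FS = 0.56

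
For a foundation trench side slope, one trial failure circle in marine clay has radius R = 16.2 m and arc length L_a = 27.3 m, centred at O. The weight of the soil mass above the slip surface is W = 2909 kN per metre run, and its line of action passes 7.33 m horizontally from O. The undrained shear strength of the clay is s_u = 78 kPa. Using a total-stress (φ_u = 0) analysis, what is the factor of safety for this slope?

Taking moments about the centre O, the resisting moment is provided by the undrained shear strength acting along the arc:
M_R = s_u·L_a·R = 78·27.30·16.2 = 34496.3 kN·m/m
M_D = W·d = 2909·7.33 = 21323.0 kN·m/m
FS = M_R / M_D = 34496.3 / 21323.0 = 1.618

FS = 1.62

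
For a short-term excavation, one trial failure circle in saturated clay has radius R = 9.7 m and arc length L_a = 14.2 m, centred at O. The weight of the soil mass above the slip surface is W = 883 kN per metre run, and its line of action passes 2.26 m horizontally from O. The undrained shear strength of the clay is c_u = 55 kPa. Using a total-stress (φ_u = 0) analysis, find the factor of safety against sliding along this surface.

Taking moments about the centre O, the resisting moment is provided by the undrained shear strength acting along the arc:
M_R = c_u·L_a·R = 55·14.20·9.7 = 7575.7 kN·m/m
M_D = W·d = 883·2.26 = 1995.6 kN·m/m
FS = M_R / M_D = 7575.7 / 1995.6 = 3.796

FS = 3.80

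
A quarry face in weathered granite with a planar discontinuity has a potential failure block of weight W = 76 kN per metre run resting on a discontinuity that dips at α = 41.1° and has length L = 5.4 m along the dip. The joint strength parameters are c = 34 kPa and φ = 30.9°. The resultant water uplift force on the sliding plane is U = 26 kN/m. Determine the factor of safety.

FS = 4.05

Resolving the block weight along and normal to the plane and applying the Mohr–Coulomb strength on the joint:
N' = W cosα − U = 76·cos41.1° − 26 = 31.3 kN/m
Driving force T = W sinα = 76·sin41.1° = 50.0 kN/m
Resisting force R = c·L + N'·tanφ = 34·5.4 + 31.3·tan30.9° = 183.6 + 18.7 = 202.3 kN/m
FS = R / T = 202.3 / 50.0 = 4.050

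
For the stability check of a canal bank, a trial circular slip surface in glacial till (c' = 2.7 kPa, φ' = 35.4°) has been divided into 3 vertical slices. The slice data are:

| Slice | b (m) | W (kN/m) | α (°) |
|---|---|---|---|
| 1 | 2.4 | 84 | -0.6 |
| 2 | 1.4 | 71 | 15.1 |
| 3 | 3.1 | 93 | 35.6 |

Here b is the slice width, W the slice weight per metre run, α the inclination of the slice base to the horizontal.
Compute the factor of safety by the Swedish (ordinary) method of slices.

Ordinary method of slices: FS = Σ[c'·Δl_i + (W_i cosα_i)·tanφ'] / Σ W_i sinα_i, with Δl_i = b_i / cosα_i.
Slice 1: Δl = 2.4/cos(-0.6°) = 2.400 m; N'_1 = 84·cos(-0.6°) = 84.0; c'Δl = 6.48; W sinα = -0.9
Slice 2: Δl = 1.4/cos15.1° = 1.450 m; N'_2 = 71·cos15.1° = 68.5; c'Δl = 3.92; W sinα = 18.5
Slice 3: Δl = 3.1/cos35.6° = 3.813 m; N'_3 = 93·cos35.6° = 75.6; c'Δl = 10.29; W sinα = 54.1
Σc'Δl = 20.7 kN/m; ΣN' = 228.2 kN/m; ΣW sinα = 71.8 kN/m
Resisting = 20.7 + 228.2·tan35.4° = 20.7 + 162.1 = 182.8 kN/m
FS = 182.8 / 71.8 = 2.548

FS = 2.55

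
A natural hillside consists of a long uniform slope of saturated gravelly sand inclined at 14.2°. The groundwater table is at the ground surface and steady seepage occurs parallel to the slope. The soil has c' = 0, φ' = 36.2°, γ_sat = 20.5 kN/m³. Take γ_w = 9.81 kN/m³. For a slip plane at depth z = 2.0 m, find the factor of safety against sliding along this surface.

With seepage parallel to the slope and the water table at the surface, the effective normal stress on the slip plane uses the buoyant unit weight γ' = γ_sat − γ_w while the driving shear stress uses γ_sat:
FS = [c' + γ' z cos²β tanφ'] / [γ_sat z sinβ cosβ]
(For c' = 0 this reduces to FS = (γ'/γ_sat)·tanφ'/tanβ.)
γ' = 20.5 − 9.81 = 10.69 kN/m³
Numerator = 0.0 + 10.69·2.0·cos²14.2°·tan36.2° = 0.0 + 10.69·2.0·0.9398·0.7319 = 14.706 kPa
Denominator = 20.5·2.0·sin14.2°·cos14.2° = 20.5·2.0·0.2453·0.9694 = 9.750 kPa
FS = 14.706 / 9.750 = 1.508

FS = 1.51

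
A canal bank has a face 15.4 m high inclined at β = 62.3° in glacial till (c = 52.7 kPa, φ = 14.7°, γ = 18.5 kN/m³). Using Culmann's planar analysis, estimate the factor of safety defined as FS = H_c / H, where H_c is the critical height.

H_c = (4c/γ) · sinβ cosφ / [1 − cos(β − φ)]
    = (4·52.7/18.5) · sin62.3°·cos14.7° / [1 − cos47.6°]
    = 11.395 · 0.8564 / 0.3257 = 29.96 m
FS = H_c / H = 29.96 / 15.4 = 1.946

FS = 1.95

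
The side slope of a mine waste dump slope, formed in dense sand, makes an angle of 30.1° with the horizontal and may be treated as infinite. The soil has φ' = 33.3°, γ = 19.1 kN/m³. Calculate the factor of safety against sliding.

For a dry cohesionless infinite slope the factor of safety is FS = tanφ' / tanβ.
FS = tan33.3° / tan30.1° = 0.6569 / 0.5797 = 1.133

FS = 1.13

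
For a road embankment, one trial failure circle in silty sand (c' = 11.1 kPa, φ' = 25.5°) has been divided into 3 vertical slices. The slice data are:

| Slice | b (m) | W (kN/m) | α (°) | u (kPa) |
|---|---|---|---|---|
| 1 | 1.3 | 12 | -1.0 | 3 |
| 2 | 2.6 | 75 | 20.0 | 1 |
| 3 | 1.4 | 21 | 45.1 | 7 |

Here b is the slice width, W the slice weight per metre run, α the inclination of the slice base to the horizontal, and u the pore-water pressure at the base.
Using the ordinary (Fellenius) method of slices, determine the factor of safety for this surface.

FS = 2.57

Ordinary method of slices: FS = Σ[c'·Δl_i + (W_i cosα_i − u_i·Δl_i)·tanφ'] / Σ W_i sinα_i, with Δl_i = b_i / cosα_i.
Slice 1: Δl = 1.3/cos(-1.0°) = 1.300 m; N'_1 = 12·cos(-1.0°) − 3·1.300 = 8.1; c'Δl = 14.43; W sinα = -0.2
Slice 2: Δl = 2.6/cos20.0° = 2.767 m; N'_2 = 75·cos20.0° − 1·2.767 = 67.7; c'Δl = 30.71; W sinα = 25.7
Slice 3: Δl = 1.4/cos45.1° = 1.983 m; N'_3 = 21·cos45.1° − 7·1.983 = 0.9; c'Δl = 22.02; W sinα = 14.9
Σc'Δl = 67.2 kN/m; ΣN' = 76.7 kN/m; ΣW sinα = 40.3 kN/m
Resisting = 67.2 + 76.7·tan25.5° = 67.2 + 36.6 = 103.8 kN/m
FS = 103.8 / 40.3 = 2.574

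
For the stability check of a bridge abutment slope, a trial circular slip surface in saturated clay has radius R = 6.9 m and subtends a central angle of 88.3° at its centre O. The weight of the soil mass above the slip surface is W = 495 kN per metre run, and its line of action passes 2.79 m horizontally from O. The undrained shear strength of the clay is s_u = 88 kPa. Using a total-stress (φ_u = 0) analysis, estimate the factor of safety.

Taking moments about the centre O, the resisting moment is provided by the undrained shear strength acting along the arc:
Arc length L_a = R·θ = 6.9·(88.3°·π/180) = 6.9·1.5411 = 10.63 m
M_R = s_u·L_a·R = 88·10.63·6.9 = 6456.8 kN·m/m
M_D = W·d = 495·2.79 = 1381.0 kN·m/m
FS = M_R / M_D = 6456.8 / 1381.0 = 4.675

FS = 4.68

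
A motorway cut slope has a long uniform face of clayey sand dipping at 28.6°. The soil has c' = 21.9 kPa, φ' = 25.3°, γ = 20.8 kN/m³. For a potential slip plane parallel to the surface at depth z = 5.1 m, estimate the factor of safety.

For an infinite slope with a slip plane parallel to the surface (no pore pressure): FS = [c' + γz cos²β tanφ'] / [γz sinβ cosβ].
γz = 20.8·5.1 = 106.08 kN/m²
Numerator = 21.9 + 106.08·cos²28.6°·tan25.3° = 21.9 + 106.08·0.7709·0.4727 = 60.554 kPa
Denominator = 106.08·sin28.6°·cos28.6° = 106.08·0.4787·0.8780 = 44.584 kPa
FS = 60.554 / 44.584 = 1.358

FS = 1.36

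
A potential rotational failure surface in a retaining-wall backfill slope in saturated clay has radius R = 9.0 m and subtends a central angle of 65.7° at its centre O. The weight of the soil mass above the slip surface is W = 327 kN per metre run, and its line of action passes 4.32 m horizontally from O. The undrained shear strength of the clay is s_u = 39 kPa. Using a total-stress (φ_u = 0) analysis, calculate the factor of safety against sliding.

FS = 2.56

Taking moments about the centre O, the resisting moment is provided by the undrained shear strength acting along the arc:
Arc length L_a = R·θ = 9.0·(65.7°·π/180) = 9.0·1.1467 = 10.32 m
M_R = s_u·L_a·R = 39·10.32·9.0 = 3622.4 kN·m/m
M_D = W·d = 327·4.32 = 1412.6 kN·m/m
FS = M_R / M_D = 3622.4 / 1412.6 = 2.564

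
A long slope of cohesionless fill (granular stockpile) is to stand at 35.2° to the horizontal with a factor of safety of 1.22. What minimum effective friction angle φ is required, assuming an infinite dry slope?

FS = tanφ/tanβ ⇒ tanφ = FS · tanβ = 1.22 · tan35.2° = 0.8606
φ = arctan(0.8606) = 40.72°

φ = 40.7°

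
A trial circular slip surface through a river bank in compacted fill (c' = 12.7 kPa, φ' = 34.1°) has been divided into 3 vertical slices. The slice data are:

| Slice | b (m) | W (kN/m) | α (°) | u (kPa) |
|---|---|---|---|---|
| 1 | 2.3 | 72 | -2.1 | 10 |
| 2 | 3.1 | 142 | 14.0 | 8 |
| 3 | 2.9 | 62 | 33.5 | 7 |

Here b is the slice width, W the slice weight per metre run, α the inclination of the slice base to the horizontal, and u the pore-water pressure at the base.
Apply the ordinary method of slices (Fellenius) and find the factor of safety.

FS = 3.66

Ordinary method of slices: FS = Σ[c'·Δl_i + (W_i cosα_i − u_i·Δl_i)·tanφ'] / Σ W_i sinα_i, with Δl_i = b_i / cosα_i.
Slice 1: Δl = 2.3/cos(-2.1°) = 2.302 m; N'_1 = 72·cos(-2.1°) − 10·2.302 = 48.9; c'Δl = 29.23; W sinα = -2.6
Slice 2: Δl = 3.1/cos14.0° = 3.195 m; N'_2 = 142·cos14.0° − 8·3.195 = 112.2; c'Δl = 40.58; W sinα = 34.4
Slice 3: Δl = 2.9/cos33.5° = 3.478 m; N'_3 = 62·cos33.5° − 7·3.478 = 27.4; c'Δl = 44.17; W sinα = 34.2
Σc'Δl = 114.0 kN/m; ΣN' = 188.5 kN/m; ΣW sinα = 65.9 kN/m
Resisting = 114.0 + 188.5·tan34.1° = 114.0 + 127.6 = 241.6 kN/m
FS = 241.6 / 65.9 = 3.664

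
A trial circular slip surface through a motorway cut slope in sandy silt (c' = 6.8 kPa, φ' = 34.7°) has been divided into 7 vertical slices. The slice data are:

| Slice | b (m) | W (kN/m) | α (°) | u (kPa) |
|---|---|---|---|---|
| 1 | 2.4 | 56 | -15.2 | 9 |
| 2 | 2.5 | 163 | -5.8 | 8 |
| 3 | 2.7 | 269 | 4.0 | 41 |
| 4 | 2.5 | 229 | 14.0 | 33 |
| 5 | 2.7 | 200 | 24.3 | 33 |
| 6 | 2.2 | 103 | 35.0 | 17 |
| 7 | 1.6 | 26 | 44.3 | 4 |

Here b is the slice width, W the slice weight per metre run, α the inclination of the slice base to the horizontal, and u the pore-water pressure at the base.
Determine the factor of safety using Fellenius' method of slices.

FS = 2.67

Ordinary method of slices: FS = Σ[c'·Δl_i + (W_i cosα_i − u_i·Δl_i)·tanφ'] / Σ W_i sinα_i, with Δl_i = b_i / cosα_i.
Slice 1: Δl = 2.4/cos(-15.2°) = 2.487 m; N'_1 = 56·cos(-15.2°) − 9·2.487 = 31.7; c'Δl = 16.91; W sinα = -14.7
Slice 2: Δl = 2.5/cos(-5.8°) = 2.513 m; N'_2 = 163·cos(-5.8°) − 8·2.513 = 142.1; c'Δl = 17.09; W sinα = -16.5
Slice 3: Δl = 2.7/cos4.0° = 2.707 m; N'_3 = 269·cos4.0° − 41·2.707 = 157.4; c'Δl = 18.40; W sinα = 18.8
Slice 4: Δl = 2.5/cos14.0° = 2.577 m; N'_4 = 229·cos14.0° − 33·2.577 = 137.2; c'Δl = 17.52; W sinα = 55.4
Slice 5: Δl = 2.7/cos24.3° = 2.962 m; N'_5 = 200·cos24.3° − 33·2.962 = 84.5; c'Δl = 20.14; W sinα = 82.3
Slice 6: Δl = 2.2/cos35.0° = 2.686 m; N'_6 = 103·cos35.0° − 17·2.686 = 38.7; c'Δl = 18.26; W sinα = 59.1
Slice 7: Δl = 1.6/cos44.3° = 2.236 m; N'_7 = 26·cos44.3° − 4·2.236 = 9.7; c'Δl = 15.20; W sinα = 18.2
Σc'Δl = 123.5 kN/m; ΣN' = 601.2 kN/m; ΣW sinα = 202.5 kN/m
Resisting = 123.5 + 601.2·tan34.7° = 123.5 + 416.3 = 539.8 kN/m
FS = 539.8 / 202.5 = 2.665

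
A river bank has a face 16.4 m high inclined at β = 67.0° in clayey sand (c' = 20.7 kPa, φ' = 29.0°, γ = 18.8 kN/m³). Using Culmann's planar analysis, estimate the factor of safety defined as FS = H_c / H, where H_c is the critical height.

H_c = (4c'/γ) · sinβ cosφ' / [1 − cos(β − φ')]
    = (4·20.7/18.8) · sin67.0°·cos29.0° / [1 − cos38.0°]
    = 4.404 · 0.8051 / 0.2120 = 16.73 m
FS = H_c / H = 16.73 / 16.4 = 1.020

FS = 1.02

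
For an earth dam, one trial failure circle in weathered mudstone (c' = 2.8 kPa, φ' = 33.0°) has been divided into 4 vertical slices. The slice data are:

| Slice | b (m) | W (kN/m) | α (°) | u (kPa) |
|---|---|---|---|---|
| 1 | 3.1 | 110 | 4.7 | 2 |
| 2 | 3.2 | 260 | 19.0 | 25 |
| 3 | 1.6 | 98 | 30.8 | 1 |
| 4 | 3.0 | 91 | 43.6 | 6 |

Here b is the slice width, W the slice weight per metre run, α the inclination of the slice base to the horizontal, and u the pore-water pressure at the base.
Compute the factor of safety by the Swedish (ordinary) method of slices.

FS = 1.39

Ordinary method of slices: FS = Σ[c'·Δl_i + (W_i cosα_i − u_i·Δl_i)·tanφ'] / Σ W_i sinα_i, with Δl_i = b_i / cosα_i.
Slice 1: Δl = 3.1/cos4.7° = 3.110 m; N'_1 = 110·cos4.7° − 2·3.110 = 103.4; c'Δl = 8.71; W sinα = 9.0
Slice 2: Δl = 3.2/cos19.0° = 3.384 m; N'_2 = 260·cos19.0° − 25·3.384 = 161.2; c'Δl = 9.48; W sinα = 84.6
Slice 3: Δl = 1.6/cos30.8° = 1.863 m; N'_3 = 98·cos30.8° − 1·1.863 = 82.3; c'Δl = 5.22; W sinα = 50.2
Slice 4: Δl = 3.0/cos43.6° = 4.143 m; N'_4 = 91·cos43.6° − 6·4.143 = 41.0; c'Δl = 11.60; W sinα = 62.8
Σc'Δl = 35.0 kN/m; ΣN' = 388.0 kN/m; ΣW sinα = 206.6 kN/m
Resisting = 35.0 + 388.0·tan33.0° = 35.0 + 252.0 = 287.0 kN/m
FS = 287.0 / 206.6 = 1.389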